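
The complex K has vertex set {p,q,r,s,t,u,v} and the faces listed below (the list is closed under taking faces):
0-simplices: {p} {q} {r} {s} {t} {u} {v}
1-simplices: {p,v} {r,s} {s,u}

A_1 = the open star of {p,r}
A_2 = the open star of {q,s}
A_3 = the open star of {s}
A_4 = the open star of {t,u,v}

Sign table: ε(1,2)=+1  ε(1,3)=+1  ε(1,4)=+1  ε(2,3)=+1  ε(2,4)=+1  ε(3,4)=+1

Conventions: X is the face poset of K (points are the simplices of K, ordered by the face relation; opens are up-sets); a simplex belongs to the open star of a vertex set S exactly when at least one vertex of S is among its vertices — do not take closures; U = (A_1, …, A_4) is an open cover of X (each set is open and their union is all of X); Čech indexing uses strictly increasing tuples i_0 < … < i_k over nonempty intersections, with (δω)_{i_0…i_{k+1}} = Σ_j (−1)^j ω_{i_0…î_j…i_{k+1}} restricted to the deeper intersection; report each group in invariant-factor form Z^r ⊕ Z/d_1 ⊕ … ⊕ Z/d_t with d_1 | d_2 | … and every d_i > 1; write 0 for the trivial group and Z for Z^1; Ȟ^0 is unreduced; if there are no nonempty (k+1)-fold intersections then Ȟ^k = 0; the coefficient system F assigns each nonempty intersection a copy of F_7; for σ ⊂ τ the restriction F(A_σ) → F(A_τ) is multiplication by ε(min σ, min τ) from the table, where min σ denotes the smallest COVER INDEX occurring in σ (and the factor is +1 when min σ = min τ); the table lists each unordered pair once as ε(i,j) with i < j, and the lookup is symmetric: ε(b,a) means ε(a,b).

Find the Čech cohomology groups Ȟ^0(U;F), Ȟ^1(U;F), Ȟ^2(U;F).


Ȟ^0 ≅ Z/7, Ȟ^1 ≅ Z/7 and Ȟ^2 ≅ 0

nonempty overlaps:
  A1={{p},{r},{p,v},{r,s}} A2={{q},{s},{r,s},{s,u}} A3={{s},{r,s},{s,u}} A4={{t},{u},{v},{p,v},{s,u}}
  A12={{r,s}} A13={{r,s}} A14={{p,v}} A23={{s},{r,s},{s,u}} A24={{s,u}} A34={{s,u}}
  A123={{r,s}} A234={{s,u}}
C dims 4,6,2; δ0: rk_F7 3; δ1: rk_F7 2
degree 0: 4−3−0 = 1 → Ȟ^0 ≅ Z/7
degree 1: 6−2−3 = 1 → Ȟ^1 ≅ Z/7
degree 2: 2−0−2 = 0 → Ȟ^2 ≅ 0


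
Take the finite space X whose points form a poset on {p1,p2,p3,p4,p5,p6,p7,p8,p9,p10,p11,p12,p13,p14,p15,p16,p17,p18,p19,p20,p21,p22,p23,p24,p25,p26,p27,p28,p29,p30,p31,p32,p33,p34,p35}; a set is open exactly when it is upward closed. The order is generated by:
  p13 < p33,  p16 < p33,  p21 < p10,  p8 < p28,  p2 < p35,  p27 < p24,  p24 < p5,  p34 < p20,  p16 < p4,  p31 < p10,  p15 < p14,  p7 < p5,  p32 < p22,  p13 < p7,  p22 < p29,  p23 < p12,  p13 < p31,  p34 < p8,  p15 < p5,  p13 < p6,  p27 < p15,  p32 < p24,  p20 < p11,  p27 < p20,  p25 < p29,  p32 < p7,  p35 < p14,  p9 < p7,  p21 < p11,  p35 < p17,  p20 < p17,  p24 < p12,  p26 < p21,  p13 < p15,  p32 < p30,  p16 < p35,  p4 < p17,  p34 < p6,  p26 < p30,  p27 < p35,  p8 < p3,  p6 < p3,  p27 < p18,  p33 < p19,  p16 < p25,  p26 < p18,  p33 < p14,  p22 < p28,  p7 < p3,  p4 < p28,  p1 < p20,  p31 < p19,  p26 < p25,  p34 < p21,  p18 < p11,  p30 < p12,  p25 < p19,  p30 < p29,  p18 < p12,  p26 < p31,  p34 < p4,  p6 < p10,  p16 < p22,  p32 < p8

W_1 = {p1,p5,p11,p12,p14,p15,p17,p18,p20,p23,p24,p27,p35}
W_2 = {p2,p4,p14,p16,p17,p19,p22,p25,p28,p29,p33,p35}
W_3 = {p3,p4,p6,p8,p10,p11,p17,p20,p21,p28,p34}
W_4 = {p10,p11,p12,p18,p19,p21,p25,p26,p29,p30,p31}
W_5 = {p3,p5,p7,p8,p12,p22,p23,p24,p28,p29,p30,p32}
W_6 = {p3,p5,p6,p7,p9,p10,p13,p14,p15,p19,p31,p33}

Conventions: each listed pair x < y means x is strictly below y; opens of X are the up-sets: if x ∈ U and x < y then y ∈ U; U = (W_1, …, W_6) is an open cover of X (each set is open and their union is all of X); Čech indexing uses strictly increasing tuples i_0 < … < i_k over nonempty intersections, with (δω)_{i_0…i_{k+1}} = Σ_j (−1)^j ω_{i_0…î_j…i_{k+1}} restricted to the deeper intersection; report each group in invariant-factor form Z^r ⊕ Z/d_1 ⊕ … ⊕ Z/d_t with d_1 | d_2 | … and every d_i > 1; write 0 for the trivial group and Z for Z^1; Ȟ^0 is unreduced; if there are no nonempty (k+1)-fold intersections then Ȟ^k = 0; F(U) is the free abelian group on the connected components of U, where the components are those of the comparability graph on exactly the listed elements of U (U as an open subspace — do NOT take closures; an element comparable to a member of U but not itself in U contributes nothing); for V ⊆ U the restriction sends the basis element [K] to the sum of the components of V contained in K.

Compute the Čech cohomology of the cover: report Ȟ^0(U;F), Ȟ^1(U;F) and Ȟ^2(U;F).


nonempty overlaps:
  W12={p14,p17,p35} W13={p11,p17,p20} W14={p11,p12,p18} W15={p5,p12,p23,p24} W16={p5,p14,p15} W23={p4,p17,p28} W24={p19,p25,p29} W25={p22,p28,p29} W26={p14,p19,p33} W34={p10,p11,p21} W35={p3,p8,p28} W36={p3,p6,p10} W45={p12,p29,p30} W46={p10,p19,p31} W56={p3,p5,p7}
  W123={p17} W126={p14} W134={p11} W145={p12} W156={p5} W235={p28} W245={p29} W246={p19} W346={p10} W356={p3}
components per intersection:
  W1: {p1,p5,p11,p12,p14,p15,p17,p18,p20,p23,p24,p27,p35}
  W2: {p2,p4,p14,p16,p17,p19,p22,p25,p28,p29,p33,p35}
  W3: {p3,p4,p6,p8,p10,p11,p17,p20,p21,p28,p34}
  W4: {p10,p11,p12,p18,p19,p21,p25,p26,p29,p30,p31}
  W5: {p3,p5,p7,p8,p12,p22,p23,p24,p28,p29,p30,p32}
  W6: {p3,p5,p6,p7,p9,p10,p13,p14,p15,p19,p31,p33}
  W12: {p14,p17,p35}
  W13: {p11,p17,p20}
  W14: {p11,p12,p18}
  W15: {p5,p12,p23,p24}
  W16: {p5,p14,p15}
  W23: {p4,p17,p28}
  W24: {p19,p25,p29}
  W25: {p22,p28,p29}
  W26: {p14,p19,p33}
  W34: {p10,p11,p21}
  W35: {p3,p8,p28}
  W36: {p3,p6,p10}
  W45: {p12,p29,p30}
  W46: {p10,p19,p31}
  W56: {p3,p5,p7}
  W123: {p17}
  W126: {p14}
  W134: {p11}
  W145: {p12}
  W156: {p5}
  W235: {p28}
  W245: {p29}
  W246: {p19}
  W346: {p10}
  W356: {p3}
C dims 6,15,10; δ0: rk 5, SNF 1^5; δ1: rk 10, SNF 1^9·2
degree 0: 6−5−0 = 1 → Ȟ^0 ≅ Z
degree 1: 15−10−5 = 0 → Ȟ^1 ≅ 0
degree 2: 10−0−10 = 0 plus torsion [2] → Ȟ^2 ≅ Z/2

Ȟ^0(U;F) ≅ Z,  Ȟ^1(U;F) ≅ 0,  Ȟ^2(U;F) ≅ Z/2


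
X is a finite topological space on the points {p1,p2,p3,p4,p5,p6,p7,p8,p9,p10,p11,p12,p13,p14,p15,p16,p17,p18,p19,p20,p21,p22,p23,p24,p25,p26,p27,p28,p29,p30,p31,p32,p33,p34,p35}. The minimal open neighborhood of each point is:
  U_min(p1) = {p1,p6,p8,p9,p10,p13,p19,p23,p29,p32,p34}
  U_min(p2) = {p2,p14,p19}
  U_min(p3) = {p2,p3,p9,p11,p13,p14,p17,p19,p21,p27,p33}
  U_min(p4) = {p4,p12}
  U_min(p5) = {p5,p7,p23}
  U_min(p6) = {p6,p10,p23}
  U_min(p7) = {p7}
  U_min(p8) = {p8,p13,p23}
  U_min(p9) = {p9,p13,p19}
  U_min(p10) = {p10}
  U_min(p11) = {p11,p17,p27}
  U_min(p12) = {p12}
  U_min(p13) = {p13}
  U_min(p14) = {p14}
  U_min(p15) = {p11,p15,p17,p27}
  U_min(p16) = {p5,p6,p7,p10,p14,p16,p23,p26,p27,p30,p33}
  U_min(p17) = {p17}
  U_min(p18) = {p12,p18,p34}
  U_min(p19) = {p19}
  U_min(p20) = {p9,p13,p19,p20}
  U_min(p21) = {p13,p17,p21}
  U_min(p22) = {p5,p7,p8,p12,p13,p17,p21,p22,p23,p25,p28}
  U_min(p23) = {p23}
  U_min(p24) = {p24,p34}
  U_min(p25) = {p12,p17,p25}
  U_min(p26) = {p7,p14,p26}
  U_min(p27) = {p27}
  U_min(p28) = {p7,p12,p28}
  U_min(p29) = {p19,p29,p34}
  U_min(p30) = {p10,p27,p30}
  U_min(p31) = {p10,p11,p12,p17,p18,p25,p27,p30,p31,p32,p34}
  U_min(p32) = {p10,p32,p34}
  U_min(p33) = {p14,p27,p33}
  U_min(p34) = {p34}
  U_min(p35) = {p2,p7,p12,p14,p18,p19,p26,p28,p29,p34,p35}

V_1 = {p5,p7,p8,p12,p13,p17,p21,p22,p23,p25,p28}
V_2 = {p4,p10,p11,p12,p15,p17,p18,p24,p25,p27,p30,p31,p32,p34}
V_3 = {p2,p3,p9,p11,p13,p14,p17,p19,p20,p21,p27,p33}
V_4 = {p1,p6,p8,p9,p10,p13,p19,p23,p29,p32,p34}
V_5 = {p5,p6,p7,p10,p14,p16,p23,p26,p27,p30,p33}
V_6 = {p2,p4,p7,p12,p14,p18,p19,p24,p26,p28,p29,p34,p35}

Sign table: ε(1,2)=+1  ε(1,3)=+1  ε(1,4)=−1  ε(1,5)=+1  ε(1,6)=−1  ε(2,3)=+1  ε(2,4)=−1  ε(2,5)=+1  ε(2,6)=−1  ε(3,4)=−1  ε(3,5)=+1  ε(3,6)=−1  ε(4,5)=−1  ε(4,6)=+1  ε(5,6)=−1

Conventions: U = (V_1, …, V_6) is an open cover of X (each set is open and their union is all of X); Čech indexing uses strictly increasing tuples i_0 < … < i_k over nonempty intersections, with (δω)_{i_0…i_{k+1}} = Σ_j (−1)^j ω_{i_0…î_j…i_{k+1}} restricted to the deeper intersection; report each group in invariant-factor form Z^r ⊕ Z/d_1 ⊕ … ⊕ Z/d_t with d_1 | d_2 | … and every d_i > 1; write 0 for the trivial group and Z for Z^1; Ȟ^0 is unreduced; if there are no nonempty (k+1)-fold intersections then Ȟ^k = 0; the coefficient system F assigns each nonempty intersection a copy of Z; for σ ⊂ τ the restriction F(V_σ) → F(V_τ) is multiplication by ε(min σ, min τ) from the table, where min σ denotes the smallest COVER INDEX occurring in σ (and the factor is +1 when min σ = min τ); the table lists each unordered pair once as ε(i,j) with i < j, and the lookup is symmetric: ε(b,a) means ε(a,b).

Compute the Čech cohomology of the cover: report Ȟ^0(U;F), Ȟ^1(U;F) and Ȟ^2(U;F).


nonempty intersections:
  V12={p12,p17,p25} V13={p13,p17,p21} V14={p8,p13,p23} V15={p5,p7,p23} V16={p7,p12,p28} V23={p11,p17,p27} V24={p10,p32,p34} V25={p10,p27,p30} V26={p4,p12,p18,p24,p34} V34={p9,p13,p19} V35={p14,p27,p33} V36={p2,p14,p19} V45={p6,p10,p23} V46={p19,p29,p34} V56={p7,p14,p26}
  V123={p17} V126={p12} V134={p13} V145={p23} V156={p7} V235={p27} V245={p10} V246={p34} V346={p19} V356={p14}
C dims 6,15,10; δ0: rk 5, SNF 1^5; δ1: rk 10, SNF 1^9·2
Ȟ^0: (6−5)−0=1 ⇒ Z
Ȟ^1: (15−10)−5=0 ⇒ 0
Ȟ^2: (10−0)−10=0 plus torsion [2] ⇒ Z/2

Ȟ^0 ≅ Z, Ȟ^1 ≅ 0, Ȟ^2 ≅ Z/2


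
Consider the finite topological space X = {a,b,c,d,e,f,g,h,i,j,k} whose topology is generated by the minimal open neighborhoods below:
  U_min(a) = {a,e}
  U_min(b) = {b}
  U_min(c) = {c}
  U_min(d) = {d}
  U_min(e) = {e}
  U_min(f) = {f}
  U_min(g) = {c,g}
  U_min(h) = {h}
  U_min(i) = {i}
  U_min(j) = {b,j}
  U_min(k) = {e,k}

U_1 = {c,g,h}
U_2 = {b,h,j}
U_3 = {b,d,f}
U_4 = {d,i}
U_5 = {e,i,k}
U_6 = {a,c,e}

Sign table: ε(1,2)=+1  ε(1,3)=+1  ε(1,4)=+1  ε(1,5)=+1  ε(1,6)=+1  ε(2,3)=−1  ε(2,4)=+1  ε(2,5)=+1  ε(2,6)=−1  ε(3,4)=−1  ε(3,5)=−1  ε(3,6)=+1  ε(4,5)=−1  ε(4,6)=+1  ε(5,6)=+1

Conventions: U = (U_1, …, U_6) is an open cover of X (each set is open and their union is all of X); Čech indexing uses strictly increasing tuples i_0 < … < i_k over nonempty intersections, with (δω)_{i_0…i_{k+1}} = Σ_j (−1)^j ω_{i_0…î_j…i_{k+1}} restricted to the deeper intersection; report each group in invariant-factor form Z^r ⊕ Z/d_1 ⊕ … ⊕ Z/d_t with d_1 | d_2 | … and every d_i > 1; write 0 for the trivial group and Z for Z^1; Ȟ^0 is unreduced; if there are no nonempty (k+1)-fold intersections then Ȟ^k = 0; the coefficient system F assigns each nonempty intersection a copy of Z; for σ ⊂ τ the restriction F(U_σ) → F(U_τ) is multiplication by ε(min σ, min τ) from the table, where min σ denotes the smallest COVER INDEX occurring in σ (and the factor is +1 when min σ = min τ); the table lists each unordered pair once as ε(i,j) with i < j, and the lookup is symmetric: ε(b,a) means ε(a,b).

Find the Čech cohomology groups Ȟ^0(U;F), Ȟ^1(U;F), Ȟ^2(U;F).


nonempty intersections:
  U12={h} U16={c} U23={b} U34={d} U45={i} U56={e}
C dims 6,6; δ0: rk 6, SNF 1^5·2
Ȟ^0: (6−6)−0=0 ⇒ 0
Ȟ^1: (6−0)−6=0 plus torsion [2] ⇒ Z/2
Ȟ^2: (0−0)−0=0 ⇒ 0

Ȟ^0(U;F) ≅ 0, Ȟ^1(U;F) ≅ Z/2 and Ȟ^2(U;F) ≅ 0


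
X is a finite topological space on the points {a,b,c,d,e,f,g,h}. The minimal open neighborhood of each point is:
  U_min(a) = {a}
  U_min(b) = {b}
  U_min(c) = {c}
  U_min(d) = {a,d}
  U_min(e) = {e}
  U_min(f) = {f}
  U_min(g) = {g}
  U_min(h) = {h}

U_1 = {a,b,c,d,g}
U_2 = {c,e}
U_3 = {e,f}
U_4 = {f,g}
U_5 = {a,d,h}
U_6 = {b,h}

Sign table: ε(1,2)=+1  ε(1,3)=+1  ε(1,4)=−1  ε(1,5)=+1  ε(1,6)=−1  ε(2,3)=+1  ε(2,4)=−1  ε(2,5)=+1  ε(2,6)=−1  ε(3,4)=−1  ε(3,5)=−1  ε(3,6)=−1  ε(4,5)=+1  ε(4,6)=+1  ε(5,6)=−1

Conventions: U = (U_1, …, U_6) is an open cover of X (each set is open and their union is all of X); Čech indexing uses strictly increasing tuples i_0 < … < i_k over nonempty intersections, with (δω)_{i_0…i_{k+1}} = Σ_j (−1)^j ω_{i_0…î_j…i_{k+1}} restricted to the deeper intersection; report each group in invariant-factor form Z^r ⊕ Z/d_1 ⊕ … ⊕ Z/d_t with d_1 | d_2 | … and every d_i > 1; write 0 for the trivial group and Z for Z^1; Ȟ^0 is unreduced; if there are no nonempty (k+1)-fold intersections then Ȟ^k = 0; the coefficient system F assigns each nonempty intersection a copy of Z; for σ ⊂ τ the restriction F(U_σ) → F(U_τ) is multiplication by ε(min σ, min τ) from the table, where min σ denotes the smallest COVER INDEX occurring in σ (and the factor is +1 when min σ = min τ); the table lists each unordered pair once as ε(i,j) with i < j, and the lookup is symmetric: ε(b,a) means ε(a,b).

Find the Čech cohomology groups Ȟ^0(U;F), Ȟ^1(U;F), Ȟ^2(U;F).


cover nerve:
  U12={c} U14={g} U15={a,d} U16={b} U23={e} U34={f} U56={h}
C dims 6,7; δ0: rk 5, SNF 1^5
Ȟ^0: (6−5)−0=1 ⇒ Z
Ȟ^1: (7−0)−5=2 ⇒ Z^2
Ȟ^2: (0−0)−0=0 ⇒ 0

Ȟ^0(U;F) ≅ Z; Ȟ^1(U;F) ≅ Z^2; Ȟ^2(U;F) ≅ 0


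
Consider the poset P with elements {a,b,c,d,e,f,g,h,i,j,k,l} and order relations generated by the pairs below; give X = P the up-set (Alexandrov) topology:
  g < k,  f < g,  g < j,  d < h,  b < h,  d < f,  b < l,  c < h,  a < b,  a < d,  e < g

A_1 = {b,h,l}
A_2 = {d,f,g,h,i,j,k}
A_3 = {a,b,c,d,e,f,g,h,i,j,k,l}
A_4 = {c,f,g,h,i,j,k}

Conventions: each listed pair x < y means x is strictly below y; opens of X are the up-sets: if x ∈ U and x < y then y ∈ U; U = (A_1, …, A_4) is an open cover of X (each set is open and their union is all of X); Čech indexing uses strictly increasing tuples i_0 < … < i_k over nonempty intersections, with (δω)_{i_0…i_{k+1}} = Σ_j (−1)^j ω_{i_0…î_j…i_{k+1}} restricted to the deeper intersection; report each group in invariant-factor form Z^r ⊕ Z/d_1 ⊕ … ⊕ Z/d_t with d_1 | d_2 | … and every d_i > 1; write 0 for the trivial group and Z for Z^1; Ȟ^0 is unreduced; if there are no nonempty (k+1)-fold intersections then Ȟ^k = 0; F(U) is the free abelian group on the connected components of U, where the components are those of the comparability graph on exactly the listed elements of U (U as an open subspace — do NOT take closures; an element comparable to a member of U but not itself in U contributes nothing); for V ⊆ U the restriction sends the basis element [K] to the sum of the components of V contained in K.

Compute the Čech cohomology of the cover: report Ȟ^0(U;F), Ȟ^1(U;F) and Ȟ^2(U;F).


Ȟ^0(U;F) ≅ Z^2, Ȟ^1(U;F) ≅ 0 and Ȟ^2(U;F) ≅ 0

nonempty overlaps:
  A12={h} A13={b,h,l} A14={h} A23={d,f,g,h,i,j,k} A24={f,g,h,i,j,k} A34={c,f,g,h,i,j,k}
  A123={h} A124={h} A134={h} A234={f,g,h,i,j,k}
  A1234={h}
components per intersection:
  A1: {b,h,l}
  A2: {d,f,g,h,j,k} {i}
  A3: {a,b,c,d,e,f,g,h,j,k,l} {i}
  A4: {c,h} {f,g,j,k} {i}
  A12: {h}
  A13: {b,h,l}
  A14: {h}
  A23: {d,f,g,h,j,k} {i}
  A24: {f,g,j,k} {h} {i}
  A34: {c,h} {f,g,j,k} {i}
  A123: {h}
  A124: {h}
  A134: {h}
  A234: {f,g,j,k} {h} {i}
  A1234: {h}
C dims 8,11,6,1; δ0: rk 6, SNF 1^6; δ1: rk 5, SNF 1^5; δ2: rk 1, SNF 1^1
degree 0: 8−6−0 = 2 → Ȟ^0 ≅ Z^2
degree 1: 11−5−6 = 0 → Ȟ^1 ≅ 0
degree 2: 6−1−5 = 0 → Ȟ^2 ≅ 0


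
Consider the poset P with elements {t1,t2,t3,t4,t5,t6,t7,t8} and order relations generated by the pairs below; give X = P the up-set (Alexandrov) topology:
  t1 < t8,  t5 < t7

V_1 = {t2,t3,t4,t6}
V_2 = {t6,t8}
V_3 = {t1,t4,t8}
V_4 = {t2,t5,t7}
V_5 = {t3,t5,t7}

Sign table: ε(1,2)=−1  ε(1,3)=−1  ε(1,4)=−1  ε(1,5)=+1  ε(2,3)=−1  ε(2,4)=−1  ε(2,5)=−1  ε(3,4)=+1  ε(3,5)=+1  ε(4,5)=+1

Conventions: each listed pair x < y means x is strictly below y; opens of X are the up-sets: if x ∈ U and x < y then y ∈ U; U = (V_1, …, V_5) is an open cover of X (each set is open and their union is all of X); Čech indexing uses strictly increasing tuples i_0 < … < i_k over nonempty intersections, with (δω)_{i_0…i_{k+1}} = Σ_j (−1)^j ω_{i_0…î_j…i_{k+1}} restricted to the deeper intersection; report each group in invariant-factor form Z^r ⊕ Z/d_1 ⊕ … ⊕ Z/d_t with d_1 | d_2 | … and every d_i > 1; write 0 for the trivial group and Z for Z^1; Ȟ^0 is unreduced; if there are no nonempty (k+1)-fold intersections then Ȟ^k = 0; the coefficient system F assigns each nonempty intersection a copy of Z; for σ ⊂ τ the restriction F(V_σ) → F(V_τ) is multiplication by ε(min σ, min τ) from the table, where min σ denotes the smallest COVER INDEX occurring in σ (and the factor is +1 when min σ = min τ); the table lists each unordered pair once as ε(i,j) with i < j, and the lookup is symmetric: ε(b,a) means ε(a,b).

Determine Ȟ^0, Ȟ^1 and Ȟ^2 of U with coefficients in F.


nerve simplices:
  V12={t6} V13={t4} V14={t2} V15={t3} V23={t8} V45={t5,t7}
C dims 5,6; δ0: rk 5, SNF 1^4·2
degree 0: 5−5−0 = 0 → Ȟ^0 ≅ 0
degree 1: 6−0−5 = 1 plus torsion [2] → Ȟ^1 ≅ Z ⊕ Z/2
degree 2: 0−0−0 = 0 → Ȟ^2 ≅ 0

Ȟ^0(U;F) ≅ 0,  Ȟ^1(U;F) ≅ Z ⊕ Z/2,  Ȟ^2(U;F) ≅ 0


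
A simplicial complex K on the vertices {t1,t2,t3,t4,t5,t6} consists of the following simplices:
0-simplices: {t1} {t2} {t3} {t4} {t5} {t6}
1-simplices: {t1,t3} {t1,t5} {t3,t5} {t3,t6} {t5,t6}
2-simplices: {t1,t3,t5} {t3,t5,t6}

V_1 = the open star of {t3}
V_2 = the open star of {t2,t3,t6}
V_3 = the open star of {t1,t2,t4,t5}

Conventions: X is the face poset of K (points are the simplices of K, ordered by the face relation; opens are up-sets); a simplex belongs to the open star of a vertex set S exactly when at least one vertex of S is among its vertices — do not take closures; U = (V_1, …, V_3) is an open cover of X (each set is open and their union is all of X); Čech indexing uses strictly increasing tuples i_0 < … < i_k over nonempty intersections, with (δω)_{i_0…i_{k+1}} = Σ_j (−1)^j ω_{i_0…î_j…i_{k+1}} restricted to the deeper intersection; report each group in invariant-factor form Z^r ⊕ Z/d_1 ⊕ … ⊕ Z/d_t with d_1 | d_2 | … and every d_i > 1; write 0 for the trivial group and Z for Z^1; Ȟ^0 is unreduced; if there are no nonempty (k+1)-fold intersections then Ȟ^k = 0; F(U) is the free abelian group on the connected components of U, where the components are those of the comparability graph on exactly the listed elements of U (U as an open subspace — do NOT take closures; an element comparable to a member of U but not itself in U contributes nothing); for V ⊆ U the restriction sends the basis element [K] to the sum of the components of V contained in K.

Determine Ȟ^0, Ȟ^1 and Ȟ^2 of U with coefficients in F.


nonempty intersections:
  V1={{t3},{t1,t3},{t3,t5},{t3,t6},{t1,t3,t5},{t3,t5,t6}} V2={{t2},{t3},{t6},{t1,t3},{t3,t5},{t3,t6},{t5,t6},{t1,t3,t5},{t3,t5,t6}} V3={{t1},{t2},{t4},{t5},{t1,t3},{t1,t5},{t3,t5},{t5,t6},{t1,t3,t5},{t3,t5,t6}}
  V12={{t3},{t1,t3},{t3,t5},{t3,t6},{t1,t3,t5},{t3,t5,t6}} V13={{t1,t3},{t3,t5},{t1,t3,t5},{t3,t5,t6}} V23={{t2},{t1,t3},{t3,t5},{t5,t6},{t1,t3,t5},{t3,t5,t6}}
  V123={{t1,t3},{t3,t5},{t1,t3,t5},{t3,t5,t6}}
components per intersection:
  V1: {{t3},{t1,t3},{t3,t5},{t3,t6},{t1,t3,t5},{t3,t5,t6}}
  V2: {{t2}} {{t3},{t6},{t1,t3},{t3,t5},{t3,t6},{t5,t6},{t1,t3,t5},{t3,t5,t6}}
  V3: {{t1},{t5},{t1,t3},{t1,t5},{t3,t5},{t5,t6},{t1,t3,t5},{t3,t5,t6}} {{t2}} {{t4}}
  V12: {{t3},{t1,t3},{t3,t5},{t3,t6},{t1,t3,t5},{t3,t5,t6}}
  V13: {{t1,t3},{t3,t5},{t1,t3,t5},{t3,t5,t6}}
  V23: {{t2}} {{t1,t3},{t3,t5},{t5,t6},{t1,t3,t5},{t3,t5,t6}}
  V123: {{t1,t3},{t3,t5},{t1,t3,t5},{t3,t5,t6}}
C dims 6,4,1; δ0: rk 3, SNF 1^3; δ1: rk 1, SNF 1^1
Ȟ^0: (6−3)−0=3 ⇒ Z^3
Ȟ^1: (4−1)−3=0 ⇒ 0
Ȟ^2: (1−0)−1=0 ⇒ 0

Ȟ^0(U;F) ≅ Z^3,  Ȟ^1(U;F) ≅ 0,  Ȟ^2(U;F) ≅ 0


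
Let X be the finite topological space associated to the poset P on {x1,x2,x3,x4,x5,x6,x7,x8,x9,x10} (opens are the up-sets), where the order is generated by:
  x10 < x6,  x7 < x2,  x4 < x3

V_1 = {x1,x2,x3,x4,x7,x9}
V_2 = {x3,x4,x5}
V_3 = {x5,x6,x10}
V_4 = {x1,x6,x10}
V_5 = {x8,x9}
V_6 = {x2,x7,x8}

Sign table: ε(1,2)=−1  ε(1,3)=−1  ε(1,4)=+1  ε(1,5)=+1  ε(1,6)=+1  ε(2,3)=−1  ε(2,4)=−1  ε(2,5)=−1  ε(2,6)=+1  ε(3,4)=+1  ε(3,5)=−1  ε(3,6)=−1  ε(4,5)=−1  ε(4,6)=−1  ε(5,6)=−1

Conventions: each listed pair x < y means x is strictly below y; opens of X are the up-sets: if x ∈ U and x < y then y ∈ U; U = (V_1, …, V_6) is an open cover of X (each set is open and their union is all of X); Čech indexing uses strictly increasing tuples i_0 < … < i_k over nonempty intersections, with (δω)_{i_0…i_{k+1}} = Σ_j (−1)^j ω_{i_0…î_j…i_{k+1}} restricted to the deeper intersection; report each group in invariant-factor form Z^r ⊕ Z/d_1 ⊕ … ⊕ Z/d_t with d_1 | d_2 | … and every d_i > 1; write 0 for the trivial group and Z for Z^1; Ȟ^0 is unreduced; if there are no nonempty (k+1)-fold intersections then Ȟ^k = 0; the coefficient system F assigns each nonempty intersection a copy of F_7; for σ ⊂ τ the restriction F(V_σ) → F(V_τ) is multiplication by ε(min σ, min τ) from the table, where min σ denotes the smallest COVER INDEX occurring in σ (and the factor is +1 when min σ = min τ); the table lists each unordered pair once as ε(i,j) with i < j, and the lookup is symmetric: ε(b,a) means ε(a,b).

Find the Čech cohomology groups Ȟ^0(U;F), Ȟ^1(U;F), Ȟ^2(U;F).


Ȟ^0 = 0, Ȟ^1 = Z/7, Ȟ^2 = 0

nonempty overlaps:
  V12={x3,x4} V14={x1} V15={x9} V16={x2,x7} V23={x5} V34={x6,x10} V56={x8}
C dims 6,7; δ0: rk_F7 6
degree 0: 6−6−0 = 0 → Ȟ^0 ≅ 0
degree 1: 7−0−6 = 1 → Ȟ^1 ≅ Z/7
degree 2: 0−0−0 = 0 → Ȟ^2 ≅ 0


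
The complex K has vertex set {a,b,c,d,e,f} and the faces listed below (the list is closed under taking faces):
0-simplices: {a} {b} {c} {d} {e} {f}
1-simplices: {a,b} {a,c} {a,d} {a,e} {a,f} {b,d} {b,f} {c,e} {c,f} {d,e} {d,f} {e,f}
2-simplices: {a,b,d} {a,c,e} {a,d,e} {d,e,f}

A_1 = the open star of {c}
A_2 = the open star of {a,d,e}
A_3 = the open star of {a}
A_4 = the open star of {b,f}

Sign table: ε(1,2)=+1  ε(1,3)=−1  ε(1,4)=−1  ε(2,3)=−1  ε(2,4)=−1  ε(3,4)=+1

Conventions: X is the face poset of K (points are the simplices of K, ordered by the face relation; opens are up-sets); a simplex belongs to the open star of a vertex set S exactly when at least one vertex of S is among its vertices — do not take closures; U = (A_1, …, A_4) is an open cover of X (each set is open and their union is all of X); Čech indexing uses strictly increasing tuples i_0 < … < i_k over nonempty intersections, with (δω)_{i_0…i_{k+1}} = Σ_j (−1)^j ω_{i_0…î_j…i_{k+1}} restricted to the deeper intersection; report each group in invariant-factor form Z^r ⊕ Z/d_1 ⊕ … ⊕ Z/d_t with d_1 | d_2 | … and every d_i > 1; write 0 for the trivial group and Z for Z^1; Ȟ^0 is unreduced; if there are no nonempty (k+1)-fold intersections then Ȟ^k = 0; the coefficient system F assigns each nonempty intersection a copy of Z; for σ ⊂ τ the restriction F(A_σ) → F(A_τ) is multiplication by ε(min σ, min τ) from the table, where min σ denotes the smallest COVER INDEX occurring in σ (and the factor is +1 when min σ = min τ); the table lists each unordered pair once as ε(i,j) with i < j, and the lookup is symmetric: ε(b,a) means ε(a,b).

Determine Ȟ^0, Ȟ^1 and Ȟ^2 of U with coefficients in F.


nerve simplices:
  A1={{c},{a,c},{c,e},{c,f},{a,c,e}} A2={{a},{d},{e},{a,b},{a,c},{a,d},{a,e},{a,f},{b,d},{c,e},{d,e},{d,f},{e,f},{a,b,d},{a,c,e},{a,d,e},{d,e,f}} A3={{a},{a,b},{a,c},{a,d},{a,e},{a,f},{a,b,d},{a,c,e},{a,d,e}} A4={{b},{f},{a,b},{a,f},{b,d},{b,f},{c,f},{d,f},{e,f},{a,b,d},{d,e,f}}
  A12={{a,c},{c,e},{a,c,e}} A13={{a,c},{a,c,e}} A14={{c,f}} A23={{a},{a,b},{a,c},{a,d},{a,e},{a,f},{a,b,d},{a,c,e},{a,d,e}} A24={{a,b},{a,f},{b,d},{d,f},{e,f},{a,b,d},{d,e,f}} A34={{a,b},{a,f},{a,b,d}}
  A123={{a,c},{a,c,e}} A234={{a,b},{a,f},{a,b,d}}
C dims 4,6,2; δ0: rk 3, SNF 1^3; δ1: rk 2, SNF 1^2
degree 0: 4−3−0 = 1 → Ȟ^0 ≅ Z
degree 1: 6−2−3 = 1 → Ȟ^1 ≅ Z
degree 2: 2−0−2 = 0 → Ȟ^2 ≅ 0

Ȟ^0 = Z; Ȟ^1 = Z; Ȟ^2 = 0


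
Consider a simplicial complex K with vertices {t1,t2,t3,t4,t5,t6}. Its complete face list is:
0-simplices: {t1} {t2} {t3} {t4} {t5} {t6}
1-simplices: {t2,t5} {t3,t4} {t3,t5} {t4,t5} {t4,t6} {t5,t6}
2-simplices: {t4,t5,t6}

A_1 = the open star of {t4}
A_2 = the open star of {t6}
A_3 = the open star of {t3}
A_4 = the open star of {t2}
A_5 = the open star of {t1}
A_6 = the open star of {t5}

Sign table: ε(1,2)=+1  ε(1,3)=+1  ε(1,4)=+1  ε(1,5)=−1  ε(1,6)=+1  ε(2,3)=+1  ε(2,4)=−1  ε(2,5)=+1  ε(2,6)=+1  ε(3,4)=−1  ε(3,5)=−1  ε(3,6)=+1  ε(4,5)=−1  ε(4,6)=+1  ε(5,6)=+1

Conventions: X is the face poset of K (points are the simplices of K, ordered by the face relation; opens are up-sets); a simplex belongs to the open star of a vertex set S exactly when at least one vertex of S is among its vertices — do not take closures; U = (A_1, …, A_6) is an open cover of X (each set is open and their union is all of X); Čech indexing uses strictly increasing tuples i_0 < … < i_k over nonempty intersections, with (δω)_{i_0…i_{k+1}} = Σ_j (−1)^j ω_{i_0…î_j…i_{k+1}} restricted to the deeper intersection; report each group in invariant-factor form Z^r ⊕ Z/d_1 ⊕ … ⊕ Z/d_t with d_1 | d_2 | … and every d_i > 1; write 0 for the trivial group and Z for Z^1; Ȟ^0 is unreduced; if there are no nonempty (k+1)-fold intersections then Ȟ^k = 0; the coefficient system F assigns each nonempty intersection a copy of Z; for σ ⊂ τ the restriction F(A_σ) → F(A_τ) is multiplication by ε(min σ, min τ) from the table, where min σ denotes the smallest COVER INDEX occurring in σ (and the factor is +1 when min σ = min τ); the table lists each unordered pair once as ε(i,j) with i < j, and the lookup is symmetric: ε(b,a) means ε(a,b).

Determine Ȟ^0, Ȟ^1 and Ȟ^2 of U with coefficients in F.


nerve of the cover:
  A1={{t4},{t3,t4},{t4,t5},{t4,t6},{t4,t5,t6}} A2={{t6},{t4,t6},{t5,t6},{t4,t5,t6}} A3={{t3},{t3,t4},{t3,t5}} A4={{t2},{t2,t5}} A5={{t1}} A6={{t5},{t2,t5},{t3,t5},{t4,t5},{t5,t6},{t4,t5,t6}}
  A12={{t4,t6},{t4,t5,t6}} A13={{t3,t4}} A16={{t4,t5},{t4,t5,t6}} A26={{t5,t6},{t4,t5,t6}} A36={{t3,t5}} A46={{t2,t5}}
  A126={{t4,t5,t6}}
C dims 6,6,1; δ0: rk 4, SNF 1^4; δ1: rk 1, SNF 1^1
Ȟ^0 = (6 − 4) − 0 = 2, so Ȟ^0 ≅ Z^2
Ȟ^1 = (6 − 1) − 4 = 1, so Ȟ^1 ≅ Z
Ȟ^2 = (1 − 0) − 1 = 0, so Ȟ^2 ≅ 0

Ȟ^0 ≅ Z^2; Ȟ^1 ≅ Z; Ȟ^2 ≅ 0


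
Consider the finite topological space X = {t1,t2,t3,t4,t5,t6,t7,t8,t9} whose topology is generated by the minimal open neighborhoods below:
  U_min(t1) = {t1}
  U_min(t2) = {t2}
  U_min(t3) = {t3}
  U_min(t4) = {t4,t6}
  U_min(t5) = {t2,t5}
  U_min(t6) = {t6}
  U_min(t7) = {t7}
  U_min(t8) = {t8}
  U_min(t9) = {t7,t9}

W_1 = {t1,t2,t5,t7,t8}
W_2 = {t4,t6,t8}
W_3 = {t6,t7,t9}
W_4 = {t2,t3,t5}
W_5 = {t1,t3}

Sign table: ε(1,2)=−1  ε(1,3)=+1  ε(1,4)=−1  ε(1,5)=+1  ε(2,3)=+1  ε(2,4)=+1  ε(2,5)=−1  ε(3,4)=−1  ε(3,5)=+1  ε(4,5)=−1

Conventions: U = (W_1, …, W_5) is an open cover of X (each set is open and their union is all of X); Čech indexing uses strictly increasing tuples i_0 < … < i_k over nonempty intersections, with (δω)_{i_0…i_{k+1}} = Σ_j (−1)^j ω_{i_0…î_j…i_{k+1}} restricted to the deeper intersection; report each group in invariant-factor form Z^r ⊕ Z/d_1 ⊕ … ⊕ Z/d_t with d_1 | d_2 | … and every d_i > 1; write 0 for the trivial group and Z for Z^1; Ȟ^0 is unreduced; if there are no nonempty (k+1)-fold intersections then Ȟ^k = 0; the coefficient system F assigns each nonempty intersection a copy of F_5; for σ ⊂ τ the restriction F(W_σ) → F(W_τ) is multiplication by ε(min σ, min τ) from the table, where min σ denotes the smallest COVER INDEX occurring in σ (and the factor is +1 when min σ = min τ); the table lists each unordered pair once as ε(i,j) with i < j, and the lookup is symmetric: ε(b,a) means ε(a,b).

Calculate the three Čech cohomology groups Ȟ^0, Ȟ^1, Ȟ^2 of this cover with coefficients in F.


Ȟ^0 = 0, Ȟ^1 = Z/5, Ȟ^2 = 0

nonempty overlaps:
  W12={t8} W13={t7} W14={t2,t5} W15={t1} W23={t6} W45={t3}
C dims 5,6; δ0: rk_F5 5
degree 0: 5−5−0 = 0 → Ȟ^0 ≅ 0
degree 1: 6−0−5 = 1 → Ȟ^1 ≅ Z/5
degree 2: 0−0−0 = 0 → Ȟ^2 ≅ 0


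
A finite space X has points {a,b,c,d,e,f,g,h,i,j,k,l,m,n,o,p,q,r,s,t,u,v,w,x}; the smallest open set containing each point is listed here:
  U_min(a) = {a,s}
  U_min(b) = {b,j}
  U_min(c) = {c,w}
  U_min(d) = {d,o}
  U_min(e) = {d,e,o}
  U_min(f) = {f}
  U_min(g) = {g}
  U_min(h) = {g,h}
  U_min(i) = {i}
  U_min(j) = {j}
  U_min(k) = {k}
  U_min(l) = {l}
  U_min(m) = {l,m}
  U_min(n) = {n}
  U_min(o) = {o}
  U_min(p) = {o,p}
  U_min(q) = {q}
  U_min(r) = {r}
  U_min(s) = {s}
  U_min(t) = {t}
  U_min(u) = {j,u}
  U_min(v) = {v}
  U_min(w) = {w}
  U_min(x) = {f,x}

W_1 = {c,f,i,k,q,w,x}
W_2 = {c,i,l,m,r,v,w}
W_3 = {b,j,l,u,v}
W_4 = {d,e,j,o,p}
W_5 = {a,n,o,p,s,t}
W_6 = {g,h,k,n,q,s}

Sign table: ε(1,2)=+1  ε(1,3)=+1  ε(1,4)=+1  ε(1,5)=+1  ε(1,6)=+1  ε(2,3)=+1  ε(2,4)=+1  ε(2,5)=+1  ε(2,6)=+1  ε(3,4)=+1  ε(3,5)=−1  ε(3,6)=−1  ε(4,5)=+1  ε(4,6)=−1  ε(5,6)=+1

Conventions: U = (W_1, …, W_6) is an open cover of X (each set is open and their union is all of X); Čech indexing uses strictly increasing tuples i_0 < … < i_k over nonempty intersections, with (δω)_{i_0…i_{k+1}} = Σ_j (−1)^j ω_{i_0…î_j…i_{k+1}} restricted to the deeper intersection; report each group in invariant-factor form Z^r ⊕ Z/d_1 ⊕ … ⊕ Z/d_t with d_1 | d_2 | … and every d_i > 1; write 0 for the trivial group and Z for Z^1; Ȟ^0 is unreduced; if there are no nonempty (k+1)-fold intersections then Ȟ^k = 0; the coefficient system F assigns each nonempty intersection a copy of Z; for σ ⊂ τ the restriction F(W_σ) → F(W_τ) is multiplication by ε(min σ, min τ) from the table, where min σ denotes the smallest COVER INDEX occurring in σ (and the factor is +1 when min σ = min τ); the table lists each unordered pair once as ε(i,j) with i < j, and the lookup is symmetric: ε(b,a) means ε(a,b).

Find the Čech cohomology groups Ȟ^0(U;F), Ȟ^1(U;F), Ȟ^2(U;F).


Ȟ^0 ≅ Z,  Ȟ^1 ≅ Z,  Ȟ^2 ≅ 0

nerve simplices:
  W12={c,i,w} W16={k,q} W23={l,v} W34={j} W45={o,p} W56={n,s}
C dims 6,6; δ0: rk 5, SNF 1^5
degree 0: 6−5−0 = 1 → Ȟ^0 ≅ Z
degree 1: 6−0−5 = 1 → Ȟ^1 ≅ Z
degree 2: 0−0−0 = 0 → Ȟ^2 ≅ 0


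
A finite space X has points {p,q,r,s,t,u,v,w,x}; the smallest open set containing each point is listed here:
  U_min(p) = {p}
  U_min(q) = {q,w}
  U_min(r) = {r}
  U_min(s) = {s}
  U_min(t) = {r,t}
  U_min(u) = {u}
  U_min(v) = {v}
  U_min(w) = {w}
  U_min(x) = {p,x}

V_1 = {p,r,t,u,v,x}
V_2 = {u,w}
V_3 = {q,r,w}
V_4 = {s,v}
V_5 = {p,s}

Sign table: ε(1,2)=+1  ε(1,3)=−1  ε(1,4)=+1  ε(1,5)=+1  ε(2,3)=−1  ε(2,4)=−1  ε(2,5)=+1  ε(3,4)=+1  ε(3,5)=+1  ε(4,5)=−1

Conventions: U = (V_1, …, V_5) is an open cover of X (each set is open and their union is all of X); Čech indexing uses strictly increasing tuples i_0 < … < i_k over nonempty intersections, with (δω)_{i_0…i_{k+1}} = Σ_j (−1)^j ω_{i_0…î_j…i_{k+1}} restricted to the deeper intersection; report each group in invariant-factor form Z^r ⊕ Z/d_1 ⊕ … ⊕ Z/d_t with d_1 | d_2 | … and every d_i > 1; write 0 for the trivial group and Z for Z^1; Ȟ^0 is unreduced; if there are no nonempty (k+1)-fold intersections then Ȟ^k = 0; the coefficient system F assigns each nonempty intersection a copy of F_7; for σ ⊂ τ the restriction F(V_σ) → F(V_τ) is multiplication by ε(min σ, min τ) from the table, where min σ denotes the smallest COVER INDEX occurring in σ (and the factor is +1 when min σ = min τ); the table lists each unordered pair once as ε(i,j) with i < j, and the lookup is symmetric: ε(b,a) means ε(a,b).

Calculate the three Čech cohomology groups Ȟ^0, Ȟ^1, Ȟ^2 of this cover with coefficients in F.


nonempty overlaps:
  V12={u} V13={r} V14={v} V15={p} V23={w} V45={s}
C dims 5,6; δ0: rk_F7 5
degree 0: 5−5−0 = 0 → Ȟ^0 ≅ 0
degree 1: 6−0−5 = 1 → Ȟ^1 ≅ Z/7
degree 2: 0−0−0 = 0 → Ȟ^2 ≅ 0

Ȟ^0 ≅ 0; Ȟ^1 ≅ Z/7; Ȟ^2 ≅ 0


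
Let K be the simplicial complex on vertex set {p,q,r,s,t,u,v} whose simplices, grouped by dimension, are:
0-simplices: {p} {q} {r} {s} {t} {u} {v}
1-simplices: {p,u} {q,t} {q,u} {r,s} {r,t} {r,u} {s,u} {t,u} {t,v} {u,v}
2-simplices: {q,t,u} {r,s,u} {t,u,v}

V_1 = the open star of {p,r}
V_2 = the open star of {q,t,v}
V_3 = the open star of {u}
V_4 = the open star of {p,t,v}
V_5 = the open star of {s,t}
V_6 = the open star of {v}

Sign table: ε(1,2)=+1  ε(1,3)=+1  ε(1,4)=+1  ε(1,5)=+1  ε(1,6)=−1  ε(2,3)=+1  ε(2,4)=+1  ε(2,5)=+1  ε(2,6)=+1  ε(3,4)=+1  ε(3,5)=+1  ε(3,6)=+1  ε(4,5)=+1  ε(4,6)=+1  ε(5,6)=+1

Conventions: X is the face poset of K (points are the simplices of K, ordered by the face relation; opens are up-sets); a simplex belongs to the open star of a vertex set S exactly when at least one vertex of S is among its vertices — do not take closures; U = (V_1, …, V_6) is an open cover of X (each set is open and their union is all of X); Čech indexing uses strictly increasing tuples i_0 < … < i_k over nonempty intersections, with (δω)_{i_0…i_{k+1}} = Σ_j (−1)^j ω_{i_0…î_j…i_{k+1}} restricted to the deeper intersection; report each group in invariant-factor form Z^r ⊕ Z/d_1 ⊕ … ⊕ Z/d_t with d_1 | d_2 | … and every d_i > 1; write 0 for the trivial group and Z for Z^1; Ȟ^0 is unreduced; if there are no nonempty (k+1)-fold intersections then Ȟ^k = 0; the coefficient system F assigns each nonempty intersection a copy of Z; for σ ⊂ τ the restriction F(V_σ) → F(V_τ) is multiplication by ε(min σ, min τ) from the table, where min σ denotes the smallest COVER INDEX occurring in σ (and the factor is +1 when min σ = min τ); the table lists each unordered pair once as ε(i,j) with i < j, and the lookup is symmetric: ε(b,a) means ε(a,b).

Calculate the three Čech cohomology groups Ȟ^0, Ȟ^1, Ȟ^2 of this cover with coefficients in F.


Ȟ^0 = Z, Ȟ^1 = 0 and Ȟ^2 = Z

intersection data:
  V1={{p},{r},{p,u},{r,s},{r,t},{r,u},{r,s,u}} V2={{q},{t},{v},{q,t},{q,u},{r,t},{t,u},{t,v},{u,v},{q,t,u},{t,u,v}} V3={{u},{p,u},{q,u},{r,u},{s,u},{t,u},{u,v},{q,t,u},{r,s,u},{t,u,v}} V4={{p},{t},{v},{p,u},{q,t},{r,t},{t,u},{t,v},{u,v},{q,t,u},{t,u,v}} V5={{s},{t},{q,t},{r,s},{r,t},{s,u},{t,u},{t,v},{q,t,u},{r,s,u},{t,u,v}} V6={{v},{t,v},{u,v},{t,u,v}}
  V12={{r,t}} V13={{p,u},{r,u},{r,s,u}} V14={{p},{p,u},{r,t}} V15={{r,s},{r,t},{r,s,u}} V23={{q,u},{t,u},{u,v},{q,t,u},{t,u,v}} V24={{t},{v},{q,t},{r,t},{t,u},{t,v},{u,v},{q,t,u},{t,u,v}} V25={{t},{q,t},{r,t},{t,u},{t,v},{q,t,u},{t,u,v}} V26={{v},{t,v},{u,v},{t,u,v}} V34={{p,u},{t,u},{u,v},{q,t,u},{t,u,v}} V35={{s,u},{t,u},{q,t,u},{r,s,u},{t,u,v}} V36={{u,v},{t,u,v}} V45={{t},{q,t},{r,t},{t,u},{t,v},{q,t,u},{t,u,v}} V46={{v},{t,v},{u,v},{t,u,v}} V56={{t,v},{t,u,v}}
  V124={{r,t}} V125={{r,t}} V134={{p,u}} V135={{r,s,u}} V145={{r,t}} V234={{t,u},{u,v},{q,t,u},{t,u,v}} V235={{t,u},{q,t,u},{t,u,v}} V236={{u,v},{t,u,v}} V245={{t},{q,t},{r,t},{t,u},{t,v},{q,t,u},{t,u,v}} V246={{v},{t,v},{u,v},{t,u,v}} V256={{t,v},{t,u,v}} V345={{t,u},{q,t,u},{t,u,v}} V346={{u,v},{t,u,v}} V356={{t,u,v}} V456={{t,v},{t,u,v}}
  V1245={{r,t}} V2345={{t,u},{q,t,u},{t,u,v}} V2346={{u,v},{t,u,v}} V2356={{t,u,v}} V2456={{t,v},{t,u,v}} V3456={{t,u,v}}
  V23456={{t,u,v}}
C dims 6,14,15,6; δ0: rk 5, SNF 1^5; δ1: rk 9, SNF 1^9; δ2: rk 5, SNF 1^5
Ȟ^0 = (6 − 5) − 0 = 1, so Ȟ^0 ≅ Z
Ȟ^1 = (14 − 9) − 5 = 0, so Ȟ^1 ≅ 0
Ȟ^2 = (15 − 5) − 9 = 1, so Ȟ^2 ≅ Z


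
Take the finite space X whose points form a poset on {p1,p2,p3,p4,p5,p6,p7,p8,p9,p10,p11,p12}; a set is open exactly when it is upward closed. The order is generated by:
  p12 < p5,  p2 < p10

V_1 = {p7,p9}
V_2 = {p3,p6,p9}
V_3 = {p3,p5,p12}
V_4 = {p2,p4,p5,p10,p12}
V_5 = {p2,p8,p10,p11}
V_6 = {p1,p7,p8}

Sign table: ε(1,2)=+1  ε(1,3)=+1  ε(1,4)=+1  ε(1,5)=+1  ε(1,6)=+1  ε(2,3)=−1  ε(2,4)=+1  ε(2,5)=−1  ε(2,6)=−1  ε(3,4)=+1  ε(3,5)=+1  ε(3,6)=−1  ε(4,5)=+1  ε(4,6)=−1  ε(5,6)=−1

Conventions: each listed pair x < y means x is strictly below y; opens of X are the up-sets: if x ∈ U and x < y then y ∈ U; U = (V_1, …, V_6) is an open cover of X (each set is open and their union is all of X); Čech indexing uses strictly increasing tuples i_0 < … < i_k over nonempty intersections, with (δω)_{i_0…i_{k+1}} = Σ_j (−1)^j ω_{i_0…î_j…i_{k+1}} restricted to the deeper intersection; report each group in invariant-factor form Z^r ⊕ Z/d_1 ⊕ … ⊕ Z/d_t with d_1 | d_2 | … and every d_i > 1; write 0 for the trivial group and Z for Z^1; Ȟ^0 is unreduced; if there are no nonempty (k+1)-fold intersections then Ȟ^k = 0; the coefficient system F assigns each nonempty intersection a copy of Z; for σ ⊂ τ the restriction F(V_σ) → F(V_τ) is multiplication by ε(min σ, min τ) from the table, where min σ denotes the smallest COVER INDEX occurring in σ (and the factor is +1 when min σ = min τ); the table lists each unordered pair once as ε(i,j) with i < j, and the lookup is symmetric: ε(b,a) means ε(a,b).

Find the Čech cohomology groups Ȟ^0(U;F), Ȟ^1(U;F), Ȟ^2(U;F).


Ȟ^0 = Z, Ȟ^1 = Z, Ȟ^2 = 0

nonempty overlaps:
  V12={p9} V16={p7} V23={p3} V34={p5,p12} V45={p2,p10} V56={p8}
C dims 6,6; δ0: rk 5, SNF 1^5
degree 0: 6−5−0 = 1 → Ȟ^0 ≅ Z
degree 1: 6−0−5 = 1 → Ȟ^1 ≅ Z
degree 2: 0−0−0 = 0 → Ȟ^2 ≅ 0


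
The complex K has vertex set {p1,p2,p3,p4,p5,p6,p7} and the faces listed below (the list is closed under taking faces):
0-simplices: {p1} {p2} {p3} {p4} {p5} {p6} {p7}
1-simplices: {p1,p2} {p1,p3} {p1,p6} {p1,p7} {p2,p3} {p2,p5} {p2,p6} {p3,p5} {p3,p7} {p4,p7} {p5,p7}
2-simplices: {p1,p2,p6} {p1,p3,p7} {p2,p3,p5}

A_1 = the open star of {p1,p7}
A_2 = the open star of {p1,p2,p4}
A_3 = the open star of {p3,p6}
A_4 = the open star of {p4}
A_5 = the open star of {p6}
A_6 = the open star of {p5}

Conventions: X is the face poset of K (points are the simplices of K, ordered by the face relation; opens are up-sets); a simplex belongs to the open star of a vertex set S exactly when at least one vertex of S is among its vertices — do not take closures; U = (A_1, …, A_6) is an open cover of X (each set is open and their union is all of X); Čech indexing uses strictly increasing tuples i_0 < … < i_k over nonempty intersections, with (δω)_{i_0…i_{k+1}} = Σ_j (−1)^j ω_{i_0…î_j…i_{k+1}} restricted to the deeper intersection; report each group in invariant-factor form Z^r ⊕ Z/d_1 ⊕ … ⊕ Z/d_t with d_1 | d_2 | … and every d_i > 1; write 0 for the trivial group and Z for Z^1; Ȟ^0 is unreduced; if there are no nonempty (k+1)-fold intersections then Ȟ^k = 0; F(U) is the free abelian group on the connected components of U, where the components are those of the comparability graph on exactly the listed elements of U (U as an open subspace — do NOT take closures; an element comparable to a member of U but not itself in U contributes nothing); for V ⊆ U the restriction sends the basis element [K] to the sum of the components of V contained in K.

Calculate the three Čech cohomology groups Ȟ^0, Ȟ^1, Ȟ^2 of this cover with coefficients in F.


nonempty intersections:
  A1={{p1},{p7},{p1,p2},{p1,p3},{p1,p6},{p1,p7},{p3,p7},{p4,p7},{p5,p7},{p1,p2,p6},{p1,p3,p7}} A2={{p1},{p2},{p4},{p1,p2},{p1,p3},{p1,p6},{p1,p7},{p2,p3},{p2,p5},{p2,p6},{p4,p7},{p1,p2,p6},{p1,p3,p7},{p2,p3,p5}} A3={{p3},{p6},{p1,p3},{p1,p6},{p2,p3},{p2,p6},{p3,p5},{p3,p7},{p1,p2,p6},{p1,p3,p7},{p2,p3,p5}} A4={{p4},{p4,p7}} A5={{p6},{p1,p6},{p2,p6},{p1,p2,p6}} A6={{p5},{p2,p5},{p3,p5},{p5,p7},{p2,p3,p5}}
  A12={{p1},{p1,p2},{p1,p3},{p1,p6},{p1,p7},{p4,p7},{p1,p2,p6},{p1,p3,p7}} A13={{p1,p3},{p1,p6},{p3,p7},{p1,p2,p6},{p1,p3,p7}} A14={{p4,p7}} A15={{p1,p6},{p1,p2,p6}} A16={{p5,p7}} A23={{p1,p3},{p1,p6},{p2,p3},{p2,p6},{p1,p2,p6},{p1,p3,p7},{p2,p3,p5}} A24={{p4},{p4,p7}} A25={{p1,p6},{p2,p6},{p1,p2,p6}} A26={{p2,p5},{p2,p3,p5}} A35={{p6},{p1,p6},{p2,p6},{p1,p2,p6}} A36={{p3,p5},{p2,p3,p5}}
  A123={{p1,p3},{p1,p6},{p1,p2,p6},{p1,p3,p7}} A124={{p4,p7}} A125={{p1,p6},{p1,p2,p6}} A135={{p1,p6},{p1,p2,p6}} A235={{p1,p6},{p2,p6},{p1,p2,p6}} A236={{p2,p3,p5}}
  A1235={{p1,p6},{p1,p2,p6}}
components per intersection:
  A1: {{p1},{p7},{p1,p2},{p1,p3},{p1,p6},{p1,p7},{p3,p7},{p4,p7},{p5,p7},{p1,p2,p6},{p1,p3,p7}}
  A2: {{p1},{p2},{p1,p2},{p1,p3},{p1,p6},{p1,p7},{p2,p3},{p2,p5},{p2,p6},{p1,p2,p6},{p1,p3,p7},{p2,p3,p5}} {{p4},{p4,p7}}
  A3: {{p3},{p1,p3},{p2,p3},{p3,p5},{p3,p7},{p1,p3,p7},{p2,p3,p5}} {{p6},{p1,p6},{p2,p6},{p1,p2,p6}}
  A4: {{p4},{p4,p7}}
  A5: {{p6},{p1,p6},{p2,p6},{p1,p2,p6}}
  A6: {{p5},{p2,p5},{p3,p5},{p5,p7},{p2,p3,p5}}
  A12: {{p1},{p1,p2},{p1,p3},{p1,p6},{p1,p7},{p1,p2,p6},{p1,p3,p7}} {{p4,p7}}
  A13: {{p1,p3},{p3,p7},{p1,p3,p7}} {{p1,p6},{p1,p2,p6}}
  A14: {{p4,p7}}
  A15: {{p1,p6},{p1,p2,p6}}
  A16: {{p5,p7}}
  A23: {{p1,p3},{p1,p3,p7}} {{p1,p6},{p2,p6},{p1,p2,p6}} {{p2,p3},{p2,p3,p5}}
  A24: {{p4},{p4,p7}}
  A25: {{p1,p6},{p2,p6},{p1,p2,p6}}
  A26: {{p2,p5},{p2,p3,p5}}
  A35: {{p6},{p1,p6},{p2,p6},{p1,p2,p6}}
  A36: {{p3,p5},{p2,p3,p5}}
  A123: {{p1,p3},{p1,p3,p7}} {{p1,p6},{p1,p2,p6}}
  A124: {{p4,p7}}
  A125: {{p1,p6},{p1,p2,p6}}
  A135: {{p1,p6},{p1,p2,p6}}
  A235: {{p1,p6},{p2,p6},{p1,p2,p6}}
  A236: {{p2,p3,p5}}
  A1235: {{p1,p6},{p1,p2,p6}}
C dims 8,15,7,1; δ0: rk 7, SNF 1^7; δ1: rk 6, SNF 1^6; δ2: rk 1, SNF 1^1
Ȟ^0: (8−7)−0=1 ⇒ Z
Ȟ^1: (15−6)−7=2 ⇒ Z^2
Ȟ^2: (7−1)−6=0 ⇒ 0

Ȟ^0 = Z, Ȟ^1 = Z^2, Ȟ^2 = 0
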